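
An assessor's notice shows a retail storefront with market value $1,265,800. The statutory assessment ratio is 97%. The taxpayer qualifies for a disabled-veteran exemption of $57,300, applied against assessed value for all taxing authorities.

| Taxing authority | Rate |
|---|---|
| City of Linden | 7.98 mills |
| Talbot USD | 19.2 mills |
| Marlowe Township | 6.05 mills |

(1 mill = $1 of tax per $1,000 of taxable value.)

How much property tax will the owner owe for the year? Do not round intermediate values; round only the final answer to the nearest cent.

Assessed value = $1,265,800 × 0.97 = $1,227,826
Taxable value = $1,227,826 − $57,300 = $1,170,526
City of Linden: $1,170,526 × 0.00798 = $9,340.79748
Talbot USD: $1,170,526 × 0.0192 = $22,474.0992
Marlowe Township: $1,170,526 × 0.00605 = $7,081.6823
Total = $9,340.79748 + $22,474.0992 + $7,081.6823 = $38,896.57898

$38,896.58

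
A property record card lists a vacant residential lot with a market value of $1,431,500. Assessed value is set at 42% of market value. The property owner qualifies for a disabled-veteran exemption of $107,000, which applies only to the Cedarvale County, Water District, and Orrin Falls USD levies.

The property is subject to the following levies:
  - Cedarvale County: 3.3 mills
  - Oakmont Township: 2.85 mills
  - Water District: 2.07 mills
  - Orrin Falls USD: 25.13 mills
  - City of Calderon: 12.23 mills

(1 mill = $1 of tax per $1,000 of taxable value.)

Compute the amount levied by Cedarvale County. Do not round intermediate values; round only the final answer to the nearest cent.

$1,630.96

Assessed value = $1,431,500 × 0.42 = $601,230
Cedarvale County taxable value = $601,230 − $107,000 = $494,230
Cedarvale County levy = $494,230 × 0.0033 = $1,630.959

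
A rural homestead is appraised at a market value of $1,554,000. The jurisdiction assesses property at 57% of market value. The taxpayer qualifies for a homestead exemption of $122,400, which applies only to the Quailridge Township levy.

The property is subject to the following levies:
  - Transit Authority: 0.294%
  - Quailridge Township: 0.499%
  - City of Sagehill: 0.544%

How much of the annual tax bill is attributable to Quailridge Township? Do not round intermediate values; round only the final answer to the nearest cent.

Assessed value = $1,554,000 × 0.57 = $885,780
Quailridge Township taxable value = $885,780 − $122,400 = $763,380
Quailridge Township levy = $763,380 × 0.00499 = $3,809.2662

$3,809.27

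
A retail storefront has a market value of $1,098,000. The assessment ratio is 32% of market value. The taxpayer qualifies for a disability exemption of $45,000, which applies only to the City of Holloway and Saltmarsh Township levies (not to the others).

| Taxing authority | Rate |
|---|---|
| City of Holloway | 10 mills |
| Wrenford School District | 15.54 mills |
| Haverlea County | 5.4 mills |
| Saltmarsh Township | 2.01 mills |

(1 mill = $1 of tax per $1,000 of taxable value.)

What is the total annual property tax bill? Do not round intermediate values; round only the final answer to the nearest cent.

$11,036.86

Assessed value = $1,098,000 × 0.32 = $351,360
City of Holloway: ($351,360 − $45,000) × 0.01 = $306,360 × 0.01 = $3,063.6
Wrenford School District: $351,360 × 0.01554 = $5,460.1344
Haverlea County: $351,360 × 0.0054 = $1,897.344
Saltmarsh Township: ($351,360 − $45,000) × 0.00201 = $306,360 × 0.00201 = $615.7836
Total = $11,036.862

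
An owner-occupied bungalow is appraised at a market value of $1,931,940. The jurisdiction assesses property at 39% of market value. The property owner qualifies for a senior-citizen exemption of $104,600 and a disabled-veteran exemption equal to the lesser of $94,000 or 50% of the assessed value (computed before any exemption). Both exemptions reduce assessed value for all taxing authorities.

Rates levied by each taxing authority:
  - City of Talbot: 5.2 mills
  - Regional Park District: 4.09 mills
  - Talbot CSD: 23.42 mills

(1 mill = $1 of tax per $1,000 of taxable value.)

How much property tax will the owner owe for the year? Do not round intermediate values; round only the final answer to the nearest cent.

Assessed value = $1,931,940 × 0.39 = $753,456.6
Disabled-veteran exemption = min($94,000, 50% × $753,456.6) = min($94,000, $376,728.3) = $94,000 (dollar cap binds)
Taxable value = $753,456.6 − $104,600 − $94,000 = $554,856.6
City of Talbot: $554,856.6 × 0.0052 = $2,885.25432
Regional Park District: $554,856.6 × 0.00409 = $2,269.363494
Talbot CSD: $554,856.6 × 0.02342 = $12,994.741572
Total = $18,149.359386

$18,149.36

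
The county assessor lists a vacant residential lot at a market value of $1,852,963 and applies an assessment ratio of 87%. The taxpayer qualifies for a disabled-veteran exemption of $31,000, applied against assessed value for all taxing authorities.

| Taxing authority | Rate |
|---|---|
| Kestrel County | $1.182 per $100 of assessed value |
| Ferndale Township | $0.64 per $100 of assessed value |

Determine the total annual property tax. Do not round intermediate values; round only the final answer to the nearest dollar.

Assessed value = $1,852,963 × 0.87 = $1,612,077.81
Taxable value = $1,612,077.81 − $31,000 = $1,581,077.81
Kestrel County: $1,581,077.81 × 0.01182 = $18,688.3397142
Ferndale Township: $1,581,077.81 × 0.0064 = $10,118.897984
Total = $18,688.3397142 + $10,118.897984 = $28,807.2376982

$28,807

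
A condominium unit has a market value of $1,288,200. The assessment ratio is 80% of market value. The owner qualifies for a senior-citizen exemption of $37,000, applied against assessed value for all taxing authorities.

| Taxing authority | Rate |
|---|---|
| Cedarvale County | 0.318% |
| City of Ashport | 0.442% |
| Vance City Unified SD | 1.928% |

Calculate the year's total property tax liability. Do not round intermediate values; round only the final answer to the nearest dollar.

Assessed value = $1,288,200 × 0.8 = $1,030,560
Taxable value = $1,030,560 − $37,000 = $993,560
Cedarvale County: $993,560 × 0.00318 = $3,159.5208
City of Ashport: $993,560 × 0.00442 = $4,391.5352
Vance City Unified SD: $993,560 × 0.01928 = $19,155.8368
Total = $3,159.5208 + $4,391.5352 + $19,155.8368 = $26,706.8928

$26,707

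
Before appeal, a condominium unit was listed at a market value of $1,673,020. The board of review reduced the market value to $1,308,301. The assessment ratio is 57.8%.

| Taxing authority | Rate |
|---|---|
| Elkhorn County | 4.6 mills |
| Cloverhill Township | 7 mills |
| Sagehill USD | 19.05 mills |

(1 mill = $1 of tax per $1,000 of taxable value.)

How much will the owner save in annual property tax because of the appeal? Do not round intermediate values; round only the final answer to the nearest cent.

Old assessed value = $1,673,020 × 0.578 = $967,005.56
New assessed value = $1,308,301 × 0.578 = $756,197.978
Combined rate = 0.0046 + 0.007 + 0.01905 = 0.03065
Old tax = $967,005.56 × 0.03065 = $29,638.720414
New tax = $756,197.978 × 0.03065 = $23,177.4680257
Reduction = $29,638.720414 − $23,177.4680257 = $6,461.2523883

$6,461.25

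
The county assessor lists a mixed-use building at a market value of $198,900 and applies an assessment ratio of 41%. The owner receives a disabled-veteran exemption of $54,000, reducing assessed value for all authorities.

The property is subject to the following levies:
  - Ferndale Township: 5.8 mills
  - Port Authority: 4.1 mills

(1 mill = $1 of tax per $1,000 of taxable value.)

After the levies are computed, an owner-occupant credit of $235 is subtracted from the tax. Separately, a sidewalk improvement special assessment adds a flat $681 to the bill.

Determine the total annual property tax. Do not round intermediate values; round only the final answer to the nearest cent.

Assessed value = $198,900 × 0.41 = $81,549
Taxable value = $81,549 − $54,000 = $27,549
Ferndale Township: $27,549 × 0.0058 = $159.7842
Port Authority: $27,549 × 0.0041 = $112.9509
Levies subtotal = $272.7351
After credit = $272.7351 − $235 = $37.7351
Total = $37.7351 + $681 = $718.7351

$718.74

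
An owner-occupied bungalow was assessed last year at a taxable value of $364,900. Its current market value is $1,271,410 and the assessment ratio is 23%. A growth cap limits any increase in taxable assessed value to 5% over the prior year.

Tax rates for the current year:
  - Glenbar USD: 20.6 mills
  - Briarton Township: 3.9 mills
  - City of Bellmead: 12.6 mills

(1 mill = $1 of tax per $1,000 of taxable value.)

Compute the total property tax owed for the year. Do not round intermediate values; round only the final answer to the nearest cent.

$10,848.94

Uncapped assessed value = $1,271,410 × 0.23 = $292,424.3
Cap limit = $364,900 × 1.05 = $383,145
Taxable assessed value = min($292,424.3, $383,145) = $292,424.3 (cap does not bind)
Glenbar USD: $292,424.3 × 0.0206 = $6,023.94058
Briarton Township: $292,424.3 × 0.0039 = $1,140.45477
City of Bellmead: $292,424.3 × 0.0126 = $3,684.54618
Total = $10,848.94153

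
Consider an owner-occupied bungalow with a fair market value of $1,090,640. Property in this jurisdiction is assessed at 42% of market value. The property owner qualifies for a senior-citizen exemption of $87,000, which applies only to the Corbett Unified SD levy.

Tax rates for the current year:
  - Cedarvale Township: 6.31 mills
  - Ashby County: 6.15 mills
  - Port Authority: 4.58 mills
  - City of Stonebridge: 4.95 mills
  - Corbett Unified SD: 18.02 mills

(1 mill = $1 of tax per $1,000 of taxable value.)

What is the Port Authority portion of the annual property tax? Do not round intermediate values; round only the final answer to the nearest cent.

$2,097.96

Assessed value = $1,090,640 × 0.42 = $458,068.8
Port Authority taxable value = $458,068.8 (exemption does not apply)
Port Authority levy = $458,068.8 × 0.00458 = $2,097.955104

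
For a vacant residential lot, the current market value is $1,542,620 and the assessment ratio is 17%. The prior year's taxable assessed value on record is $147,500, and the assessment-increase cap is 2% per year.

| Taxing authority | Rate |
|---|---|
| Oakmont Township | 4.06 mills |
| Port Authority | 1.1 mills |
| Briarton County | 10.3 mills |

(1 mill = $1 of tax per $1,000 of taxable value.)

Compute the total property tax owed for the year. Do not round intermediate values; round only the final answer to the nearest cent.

Uncapped assessed value = $1,542,620 × 0.17 = $262,245.4
Cap limit = $147,500 × 1.02 = $150,450
Taxable assessed value = min($262,245.4, $150,450) = $150,450 (cap binds)
Oakmont Township: $150,450 × 0.00406 = $610.827
Port Authority: $150,450 × 0.0011 = $165.495
Briarton County: $150,450 × 0.0103 = $1,549.635
Total = $2,325.957

$2,325.96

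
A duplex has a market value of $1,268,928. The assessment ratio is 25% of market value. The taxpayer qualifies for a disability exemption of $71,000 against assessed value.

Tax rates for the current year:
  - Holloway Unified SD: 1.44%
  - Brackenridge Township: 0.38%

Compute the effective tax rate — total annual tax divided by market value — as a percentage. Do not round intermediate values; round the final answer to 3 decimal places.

0.353%

Assessed value = $1,268,928 × 0.25 = $317,232
Taxable value = $317,232 − $71,000 = $246,232
Holloway Unified SD: $246,232 × 0.0144 = $3,545.7408
Brackenridge Township: $246,232 × 0.0038 = $935.6816
Total tax = $4,481.4224
Effective rate = $4,481.4224 ÷ $1,268,928 = 0.353% of market value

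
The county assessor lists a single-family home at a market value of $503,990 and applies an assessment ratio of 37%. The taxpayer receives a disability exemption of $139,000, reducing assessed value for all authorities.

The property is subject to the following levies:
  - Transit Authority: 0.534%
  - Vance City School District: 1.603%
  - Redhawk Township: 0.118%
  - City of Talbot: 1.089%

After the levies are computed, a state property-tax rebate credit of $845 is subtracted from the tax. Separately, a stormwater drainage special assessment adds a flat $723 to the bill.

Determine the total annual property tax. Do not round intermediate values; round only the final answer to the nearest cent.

$1,465.61

Assessed value = $503,990 × 0.37 = $186,476.3
Taxable value = $186,476.3 − $139,000 = $47,476.3
Transit Authority: $47,476.3 × 0.00534 = $253.523442
Vance City School District: $47,476.3 × 0.01603 = $761.045089
Redhawk Township: $47,476.3 × 0.00118 = $56.022034
City of Talbot: $47,476.3 × 0.01089 = $517.016907
Levies subtotal = $1,587.607472
After credit = $1,587.607472 − $845 = $742.607472
Total = $742.607472 + $723 = $1,465.607472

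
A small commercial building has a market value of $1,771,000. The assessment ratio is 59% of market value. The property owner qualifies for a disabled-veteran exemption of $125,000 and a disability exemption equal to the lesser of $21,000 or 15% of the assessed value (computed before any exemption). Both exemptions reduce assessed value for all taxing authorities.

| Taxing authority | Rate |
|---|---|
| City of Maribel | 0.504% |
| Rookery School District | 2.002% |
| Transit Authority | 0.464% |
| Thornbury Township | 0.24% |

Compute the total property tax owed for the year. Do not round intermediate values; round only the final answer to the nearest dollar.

Assessed value = $1,771,000 × 0.59 = $1,044,890
Disability exemption = min($21,000, 15% × $1,044,890) = min($21,000, $156,733.5) = $21,000 (dollar cap binds)
Taxable value = $1,044,890 − $125,000 − $21,000 = $898,890
City of Maribel: $898,890 × 0.00504 = $4,530.4056
Rookery School District: $898,890 × 0.02002 = $17,995.7778
Transit Authority: $898,890 × 0.00464 = $4,170.8496
Thornbury Township: $898,890 × 0.0024 = $2,157.336
Total = $28,854.369

$28,854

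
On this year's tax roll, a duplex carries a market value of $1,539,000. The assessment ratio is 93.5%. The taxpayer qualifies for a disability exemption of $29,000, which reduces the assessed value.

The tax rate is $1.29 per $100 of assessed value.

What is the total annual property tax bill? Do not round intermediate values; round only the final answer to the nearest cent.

$18,188.55

Assessed value = $1,539,000 × 0.935 = $1,438,965
Taxable value = $1,438,965 − $29,000 = $1,409,965
Tax = $1,409,965 × 0.0129 = $18,188.5485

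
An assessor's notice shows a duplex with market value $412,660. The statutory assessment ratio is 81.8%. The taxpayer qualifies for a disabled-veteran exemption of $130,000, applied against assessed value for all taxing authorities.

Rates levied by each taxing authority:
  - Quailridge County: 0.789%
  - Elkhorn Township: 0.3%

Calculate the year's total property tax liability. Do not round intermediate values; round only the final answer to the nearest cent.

$2,260.28

Assessed value = $412,660 × 0.818 = $337,555.88
Taxable value = $337,555.88 − $130,000 = $207,555.88
Quailridge County: $207,555.88 × 0.00789 = $1,637.6158932
Elkhorn Township: $207,555.88 × 0.003 = $622.66764
Total = $1,637.6158932 + $622.66764 = $2,260.2835332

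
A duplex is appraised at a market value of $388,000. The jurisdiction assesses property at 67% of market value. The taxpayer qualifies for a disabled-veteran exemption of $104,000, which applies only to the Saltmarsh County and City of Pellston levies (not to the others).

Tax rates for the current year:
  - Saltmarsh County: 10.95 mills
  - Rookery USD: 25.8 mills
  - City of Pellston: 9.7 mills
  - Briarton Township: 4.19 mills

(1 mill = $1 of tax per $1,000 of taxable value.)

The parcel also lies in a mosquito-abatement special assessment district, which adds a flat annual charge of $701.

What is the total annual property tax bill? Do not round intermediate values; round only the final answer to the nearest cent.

Assessed value = $388,000 × 0.67 = $259,960
Saltmarsh County: ($259,960 − $104,000) × 0.01095 = $155,960 × 0.01095 = $1,707.762
Rookery USD: $259,960 × 0.0258 = $6,706.968
City of Pellston: ($259,960 − $104,000) × 0.0097 = $155,960 × 0.0097 = $1,512.812
Briarton Township: $259,960 × 0.00419 = $1,089.2324
Levies subtotal = $11,016.7744
Total = $11,016.7744 + $701 = $11,717.7744

$11,717.77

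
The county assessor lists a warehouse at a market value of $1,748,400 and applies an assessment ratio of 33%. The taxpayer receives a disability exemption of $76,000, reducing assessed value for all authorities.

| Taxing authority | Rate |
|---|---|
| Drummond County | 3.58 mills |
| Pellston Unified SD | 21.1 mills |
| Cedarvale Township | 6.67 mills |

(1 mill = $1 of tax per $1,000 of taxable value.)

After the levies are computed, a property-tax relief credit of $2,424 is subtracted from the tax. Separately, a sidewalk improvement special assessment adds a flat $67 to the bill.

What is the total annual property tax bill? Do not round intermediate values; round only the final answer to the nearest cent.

Assessed value = $1,748,400 × 0.33 = $576,972
Taxable value = $576,972 − $76,000 = $500,972
Drummond County: $500,972 × 0.00358 = $1,793.47976
Pellston Unified SD: $500,972 × 0.0211 = $10,570.5092
Cedarvale Township: $500,972 × 0.00667 = $3,341.48324
Levies subtotal = $15,705.4722
After credit = $15,705.4722 − $2,424 = $13,281.4722
Total = $13,281.4722 + $67 = $13,348.4722

$13,348.47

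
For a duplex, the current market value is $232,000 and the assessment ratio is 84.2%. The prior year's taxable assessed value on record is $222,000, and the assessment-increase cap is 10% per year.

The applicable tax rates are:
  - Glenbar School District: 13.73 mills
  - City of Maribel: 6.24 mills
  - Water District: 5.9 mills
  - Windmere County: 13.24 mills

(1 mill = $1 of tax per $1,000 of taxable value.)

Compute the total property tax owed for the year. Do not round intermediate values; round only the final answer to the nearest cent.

$7,639.90

Uncapped assessed value = $232,000 × 0.842 = $195,344
Cap limit = $222,000 × 1.1 = $244,200
Taxable assessed value = min($195,344, $244,200) = $195,344 (cap does not bind)
Glenbar School District: $195,344 × 0.01373 = $2,682.07312
City of Maribel: $195,344 × 0.00624 = $1,218.94656
Water District: $195,344 × 0.0059 = $1,152.5296
Windmere County: $195,344 × 0.01324 = $2,586.35456
Total = $7,639.90384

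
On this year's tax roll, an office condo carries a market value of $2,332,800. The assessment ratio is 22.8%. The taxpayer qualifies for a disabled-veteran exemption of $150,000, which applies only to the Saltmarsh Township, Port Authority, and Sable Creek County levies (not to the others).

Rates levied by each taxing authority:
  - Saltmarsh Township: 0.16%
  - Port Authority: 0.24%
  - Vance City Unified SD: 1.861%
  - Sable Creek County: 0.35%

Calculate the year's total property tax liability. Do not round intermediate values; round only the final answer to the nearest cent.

Assessed value = $2,332,800 × 0.228 = $531,878.4
Saltmarsh Township: ($531,878.4 − $150,000) × 0.0016 = $381,878.4 × 0.0016 = $611.00544
Port Authority: ($531,878.4 − $150,000) × 0.0024 = $381,878.4 × 0.0024 = $916.50816
Vance City Unified SD: $531,878.4 × 0.01861 = $9,898.257024
Sable Creek County: ($531,878.4 − $150,000) × 0.0035 = $381,878.4 × 0.0035 = $1,336.5744
Total = $12,762.345024

$12,762.35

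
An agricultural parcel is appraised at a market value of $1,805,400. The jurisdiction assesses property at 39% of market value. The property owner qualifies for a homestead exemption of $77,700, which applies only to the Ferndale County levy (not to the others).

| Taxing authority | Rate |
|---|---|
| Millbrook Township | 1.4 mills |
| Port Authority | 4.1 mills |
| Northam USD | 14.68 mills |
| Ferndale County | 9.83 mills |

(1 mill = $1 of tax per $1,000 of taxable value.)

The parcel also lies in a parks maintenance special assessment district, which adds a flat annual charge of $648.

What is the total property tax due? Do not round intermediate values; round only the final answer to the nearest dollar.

$21,014

Assessed value = $1,805,400 × 0.39 = $704,106
Millbrook Township: $704,106 × 0.0014 = $985.7484
Port Authority: $704,106 × 0.0041 = $2,886.8346
Northam USD: $704,106 × 0.01468 = $10,336.27608
Ferndale County: ($704,106 − $77,700) × 0.00983 = $626,406 × 0.00983 = $6,157.57098
Levies subtotal = $20,366.43006
Total = $20,366.43006 + $648 = $21,014.43006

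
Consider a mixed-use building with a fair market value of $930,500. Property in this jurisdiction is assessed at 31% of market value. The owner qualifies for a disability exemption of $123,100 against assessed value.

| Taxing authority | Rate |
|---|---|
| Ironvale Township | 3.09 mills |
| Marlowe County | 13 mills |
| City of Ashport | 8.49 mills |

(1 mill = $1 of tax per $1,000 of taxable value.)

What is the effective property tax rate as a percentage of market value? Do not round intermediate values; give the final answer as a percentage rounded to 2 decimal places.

0.44%

Assessed value = $930,500 × 0.31 = $288,455
Taxable value = $288,455 − $123,100 = $165,355
Ironvale Township: $165,355 × 0.00309 = $510.94695
Marlowe County: $165,355 × 0.013 = $2,149.615
City of Ashport: $165,355 × 0.00849 = $1,403.86395
Total tax = $4,064.4259
Effective rate = $4,064.4259 ÷ $930,500 = 0.44% of market value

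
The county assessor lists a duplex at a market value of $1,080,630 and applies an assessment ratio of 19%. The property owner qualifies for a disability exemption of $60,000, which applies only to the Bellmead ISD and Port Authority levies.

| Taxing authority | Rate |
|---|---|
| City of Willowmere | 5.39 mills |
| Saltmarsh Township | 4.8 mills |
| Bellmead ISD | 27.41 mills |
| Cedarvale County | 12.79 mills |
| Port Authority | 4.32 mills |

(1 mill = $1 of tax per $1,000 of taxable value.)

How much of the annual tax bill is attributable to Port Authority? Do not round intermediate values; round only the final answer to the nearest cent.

$627.78

Assessed value = $1,080,630 × 0.19 = $205,319.7
Port Authority taxable value = $205,319.7 − $60,000 = $145,319.7
Port Authority levy = $145,319.7 × 0.00432 = $627.781104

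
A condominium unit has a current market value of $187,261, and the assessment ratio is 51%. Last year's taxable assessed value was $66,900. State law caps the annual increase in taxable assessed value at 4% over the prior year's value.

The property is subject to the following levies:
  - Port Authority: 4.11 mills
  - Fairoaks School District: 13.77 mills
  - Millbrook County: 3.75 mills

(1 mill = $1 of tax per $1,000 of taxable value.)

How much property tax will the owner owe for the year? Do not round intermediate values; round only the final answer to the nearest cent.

Uncapped assessed value = $187,261 × 0.51 = $95,503.11
Cap limit = $66,900 × 1.04 = $69,576
Taxable assessed value = min($95,503.11, $69,576) = $69,576 (cap binds)
Port Authority: $69,576 × 0.00411 = $285.95736
Fairoaks School District: $69,576 × 0.01377 = $958.06152
Millbrook County: $69,576 × 0.00375 = $260.91
Total = $1,504.92888

$1,504.93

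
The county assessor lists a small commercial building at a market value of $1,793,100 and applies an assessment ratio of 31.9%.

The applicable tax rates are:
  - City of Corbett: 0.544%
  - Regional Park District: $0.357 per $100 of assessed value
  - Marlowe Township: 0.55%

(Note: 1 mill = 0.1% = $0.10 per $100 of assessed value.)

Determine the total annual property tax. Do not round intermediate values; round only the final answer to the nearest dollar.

$8,300

Assessed value = $1,793,100 × 0.319 = $571,998.9
City of Corbett: $571,998.9 × 0.00544 = $3,111.674016
Regional Park District: $571,998.9 × 0.00357 = $2,042.036073
Marlowe Township: $571,998.9 × 0.0055 = $3,145.99395
Total = $8,299.704039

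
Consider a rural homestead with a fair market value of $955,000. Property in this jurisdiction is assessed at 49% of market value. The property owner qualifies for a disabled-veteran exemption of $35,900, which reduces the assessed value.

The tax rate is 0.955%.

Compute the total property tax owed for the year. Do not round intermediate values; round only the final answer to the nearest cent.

Assessed value = $955,000 × 0.49 = $467,950
Taxable value = $467,950 − $35,900 = $432,050
Tax = $432,050 × 0.00955 = $4,126.0775

$4,126.08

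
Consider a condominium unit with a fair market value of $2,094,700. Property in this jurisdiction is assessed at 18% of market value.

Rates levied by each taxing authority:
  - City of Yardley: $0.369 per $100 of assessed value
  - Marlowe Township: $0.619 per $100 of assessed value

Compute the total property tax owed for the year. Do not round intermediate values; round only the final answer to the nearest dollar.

Assessed value = $2,094,700 × 0.18 = $377,046
City of Yardley: $377,046 × 0.00369 = $1,391.29974
Marlowe Township: $377,046 × 0.00619 = $2,333.91474
Total = $1,391.29974 + $2,333.91474 = $3,725.21448

$3,725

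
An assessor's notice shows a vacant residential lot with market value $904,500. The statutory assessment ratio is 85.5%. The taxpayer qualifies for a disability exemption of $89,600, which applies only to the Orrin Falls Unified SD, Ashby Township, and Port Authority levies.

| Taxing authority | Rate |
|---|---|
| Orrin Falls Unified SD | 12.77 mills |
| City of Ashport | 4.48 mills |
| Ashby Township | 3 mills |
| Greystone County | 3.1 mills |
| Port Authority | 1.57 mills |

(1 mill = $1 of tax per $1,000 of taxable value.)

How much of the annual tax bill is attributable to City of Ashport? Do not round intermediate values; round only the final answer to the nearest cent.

Assessed value = $904,500 × 0.855 = $773,347.5
City of Ashport taxable value = $773,347.5 (exemption does not apply)
City of Ashport levy = $773,347.5 × 0.00448 = $3,464.5968

$3,464.60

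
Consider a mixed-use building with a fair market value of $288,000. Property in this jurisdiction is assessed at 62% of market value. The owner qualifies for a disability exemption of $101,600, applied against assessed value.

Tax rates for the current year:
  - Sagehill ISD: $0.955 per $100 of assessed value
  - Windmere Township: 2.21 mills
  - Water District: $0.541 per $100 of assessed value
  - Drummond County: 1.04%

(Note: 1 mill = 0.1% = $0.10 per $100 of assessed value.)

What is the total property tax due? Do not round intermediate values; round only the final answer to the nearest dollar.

Assessed value = $288,000 × 0.62 = $178,560
Taxable value = $178,560 − $101,600 = $76,960
Sagehill ISD: $76,960 × 0.00955 = $734.968
Windmere Township: $76,960 × 0.00221 = $170.0816
Water District: $76,960 × 0.00541 = $416.3536
Drummond County: $76,960 × 0.0104 = $800.384
Total = $2,121.7872

$2,122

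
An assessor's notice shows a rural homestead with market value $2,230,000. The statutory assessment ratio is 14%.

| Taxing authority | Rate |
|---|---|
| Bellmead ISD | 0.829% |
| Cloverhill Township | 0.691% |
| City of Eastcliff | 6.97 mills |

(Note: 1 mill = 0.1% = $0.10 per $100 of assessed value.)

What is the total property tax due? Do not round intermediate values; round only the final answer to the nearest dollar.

$6,921

Assessed value = $2,230,000 × 0.14 = $312,200
Bellmead ISD: $312,200 × 0.00829 = $2,588.138
Cloverhill Township: $312,200 × 0.00691 = $2,157.302
City of Eastcliff: $312,200 × 0.00697 = $2,176.034
Total = $6,921.474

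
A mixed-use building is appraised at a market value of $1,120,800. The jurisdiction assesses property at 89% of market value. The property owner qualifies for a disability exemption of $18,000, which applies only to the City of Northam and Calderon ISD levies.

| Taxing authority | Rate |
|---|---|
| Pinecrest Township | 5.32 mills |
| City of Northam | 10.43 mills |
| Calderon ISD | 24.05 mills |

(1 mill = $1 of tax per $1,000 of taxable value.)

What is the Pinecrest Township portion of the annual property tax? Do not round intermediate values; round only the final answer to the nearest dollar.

Assessed value = $1,120,800 × 0.89 = $997,512
Pinecrest Township taxable value = $997,512 (exemption does not apply)
Pinecrest Township levy = $997,512 × 0.00532 = $5,306.76384

$5,307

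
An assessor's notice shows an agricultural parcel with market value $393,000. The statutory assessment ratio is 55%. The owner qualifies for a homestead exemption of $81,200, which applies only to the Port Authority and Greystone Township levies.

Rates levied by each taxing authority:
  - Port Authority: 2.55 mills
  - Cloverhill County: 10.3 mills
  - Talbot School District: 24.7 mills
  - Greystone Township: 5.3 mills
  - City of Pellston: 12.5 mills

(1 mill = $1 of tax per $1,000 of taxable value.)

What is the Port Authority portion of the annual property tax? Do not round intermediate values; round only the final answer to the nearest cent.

$344.12

Assessed value = $393,000 × 0.55 = $216,150
Port Authority taxable value = $216,150 − $81,200 = $134,950
Port Authority levy = $134,950 × 0.00255 = $344.1225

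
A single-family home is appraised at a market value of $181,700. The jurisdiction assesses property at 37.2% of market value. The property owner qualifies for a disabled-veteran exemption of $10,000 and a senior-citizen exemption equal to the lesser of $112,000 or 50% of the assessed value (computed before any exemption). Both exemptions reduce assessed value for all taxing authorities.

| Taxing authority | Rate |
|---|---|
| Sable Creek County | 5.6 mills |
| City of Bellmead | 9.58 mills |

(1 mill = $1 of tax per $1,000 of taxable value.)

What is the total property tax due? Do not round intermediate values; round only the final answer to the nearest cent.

Assessed value = $181,700 × 0.372 = $67,592.4
Senior-citizen exemption = min($112,000, 50% × $67,592.4) = min($112,000, $33,796.2) = $33,796.2 (percentage binds)
Taxable value = $67,592.4 − $10,000 − $33,796.2 = $23,796.2
Sable Creek County: $23,796.2 × 0.0056 = $133.25872
City of Bellmead: $23,796.2 × 0.00958 = $227.967596
Total = $361.226316

$361.23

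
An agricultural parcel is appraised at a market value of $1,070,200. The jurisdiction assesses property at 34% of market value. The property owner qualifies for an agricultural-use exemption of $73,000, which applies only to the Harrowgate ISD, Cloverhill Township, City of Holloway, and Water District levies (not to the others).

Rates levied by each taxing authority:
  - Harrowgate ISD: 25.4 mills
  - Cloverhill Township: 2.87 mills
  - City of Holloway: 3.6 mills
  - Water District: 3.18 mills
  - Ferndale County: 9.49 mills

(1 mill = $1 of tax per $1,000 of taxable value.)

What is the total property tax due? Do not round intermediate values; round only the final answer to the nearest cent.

$13,648.03

Assessed value = $1,070,200 × 0.34 = $363,868
Harrowgate ISD: ($363,868 − $73,000) × 0.0254 = $290,868 × 0.0254 = $7,388.0472
Cloverhill Township: ($363,868 − $73,000) × 0.00287 = $290,868 × 0.00287 = $834.79116
City of Holloway: ($363,868 − $73,000) × 0.0036 = $290,868 × 0.0036 = $1,047.1248
Water District: ($363,868 − $73,000) × 0.00318 = $290,868 × 0.00318 = $924.96024
Ferndale County: $363,868 × 0.00949 = $3,453.10732
Total = $13,648.03072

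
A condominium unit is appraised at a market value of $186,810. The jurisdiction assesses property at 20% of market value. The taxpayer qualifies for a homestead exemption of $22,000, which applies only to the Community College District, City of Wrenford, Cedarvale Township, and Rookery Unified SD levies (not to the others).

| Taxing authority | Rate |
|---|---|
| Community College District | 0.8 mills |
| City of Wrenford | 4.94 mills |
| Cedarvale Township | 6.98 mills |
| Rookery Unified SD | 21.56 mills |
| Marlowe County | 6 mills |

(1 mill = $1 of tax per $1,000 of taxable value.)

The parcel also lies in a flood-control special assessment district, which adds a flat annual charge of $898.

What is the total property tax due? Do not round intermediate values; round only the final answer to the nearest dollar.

$1,649

Assessed value = $186,810 × 0.2 = $37,362
Community College District: ($37,362 − $22,000) × 0.0008 = $15,362 × 0.0008 = $12.2896
City of Wrenford: ($37,362 − $22,000) × 0.00494 = $15,362 × 0.00494 = $75.88828
Cedarvale Township: ($37,362 − $22,000) × 0.00698 = $15,362 × 0.00698 = $107.22676
Rookery Unified SD: ($37,362 − $22,000) × 0.02156 = $15,362 × 0.02156 = $331.20472
Marlowe County: $37,362 × 0.006 = $224.172
Levies subtotal = $750.78136
Total = $750.78136 + $898 = $1,648.78136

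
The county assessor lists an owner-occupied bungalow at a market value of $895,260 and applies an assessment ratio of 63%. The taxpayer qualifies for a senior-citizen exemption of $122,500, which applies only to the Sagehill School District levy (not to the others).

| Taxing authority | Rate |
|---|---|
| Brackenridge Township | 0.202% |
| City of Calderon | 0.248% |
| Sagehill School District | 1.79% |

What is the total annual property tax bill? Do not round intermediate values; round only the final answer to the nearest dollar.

Assessed value = $895,260 × 0.63 = $564,013.8
Brackenridge Township: $564,013.8 × 0.00202 = $1,139.307876
City of Calderon: $564,013.8 × 0.00248 = $1,398.754224
Sagehill School District: ($564,013.8 − $122,500) × 0.0179 = $441,513.8 × 0.0179 = $7,903.09702
Total = $10,441.15912

$10,441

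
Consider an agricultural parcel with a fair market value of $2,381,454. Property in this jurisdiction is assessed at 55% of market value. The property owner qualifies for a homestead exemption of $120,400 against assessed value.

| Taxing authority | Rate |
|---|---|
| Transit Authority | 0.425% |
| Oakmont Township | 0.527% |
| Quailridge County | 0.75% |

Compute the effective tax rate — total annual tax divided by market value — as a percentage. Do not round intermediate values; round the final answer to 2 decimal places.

0.85%

Assessed value = $2,381,454 × 0.55 = $1,309,799.7
Taxable value = $1,309,799.7 − $120,400 = $1,189,399.7
Transit Authority: $1,189,399.7 × 0.00425 = $5,054.948725
Oakmont Township: $1,189,399.7 × 0.00527 = $6,268.136419
Quailridge County: $1,189,399.7 × 0.0075 = $8,920.49775
Total tax = $20,243.582894
Effective rate = $20,243.582894 ÷ $2,381,454 = 0.85% of market value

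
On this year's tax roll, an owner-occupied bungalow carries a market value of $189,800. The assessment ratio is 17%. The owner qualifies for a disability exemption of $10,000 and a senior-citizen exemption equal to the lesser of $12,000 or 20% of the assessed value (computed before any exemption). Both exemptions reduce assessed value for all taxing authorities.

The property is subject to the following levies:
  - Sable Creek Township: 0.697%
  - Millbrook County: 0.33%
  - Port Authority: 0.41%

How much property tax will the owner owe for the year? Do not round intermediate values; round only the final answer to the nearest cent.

Assessed value = $189,800 × 0.17 = $32,266
Senior-citizen exemption = min($12,000, 20% × $32,266) = min($12,000, $6,453.2) = $6,453.2 (percentage binds)
Taxable value = $32,266 − $10,000 − $6,453.2 = $15,812.8
Sable Creek Township: $15,812.8 × 0.00697 = $110.215216
Millbrook County: $15,812.8 × 0.0033 = $52.18224
Port Authority: $15,812.8 × 0.0041 = $64.83248
Total = $227.229936

$227.23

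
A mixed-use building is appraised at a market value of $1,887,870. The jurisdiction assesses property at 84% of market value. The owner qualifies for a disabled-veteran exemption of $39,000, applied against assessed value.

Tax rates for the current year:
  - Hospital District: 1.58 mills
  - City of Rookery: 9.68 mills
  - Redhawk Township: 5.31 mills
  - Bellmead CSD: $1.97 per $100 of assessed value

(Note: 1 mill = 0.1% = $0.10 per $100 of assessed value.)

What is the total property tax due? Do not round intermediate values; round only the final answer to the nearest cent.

$56,102.83

Assessed value = $1,887,870 × 0.84 = $1,585,810.8
Taxable value = $1,585,810.8 − $39,000 = $1,546,810.8
Hospital District: $1,546,810.8 × 0.00158 = $2,443.961064
City of Rookery: $1,546,810.8 × 0.00968 = $14,973.128544
Redhawk Township: $1,546,810.8 × 0.00531 = $8,213.565348
Bellmead CSD: $1,546,810.8 × 0.0197 = $30,472.17276
Total = $56,102.827716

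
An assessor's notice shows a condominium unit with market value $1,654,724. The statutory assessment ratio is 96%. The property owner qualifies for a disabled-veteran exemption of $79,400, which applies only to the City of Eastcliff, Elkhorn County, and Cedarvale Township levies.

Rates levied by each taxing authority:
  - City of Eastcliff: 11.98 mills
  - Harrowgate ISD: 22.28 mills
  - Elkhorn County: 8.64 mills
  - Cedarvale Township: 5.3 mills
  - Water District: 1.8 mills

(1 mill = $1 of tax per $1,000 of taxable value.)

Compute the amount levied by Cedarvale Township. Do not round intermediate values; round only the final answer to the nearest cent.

$7,998.42

Assessed value = $1,654,724 × 0.96 = $1,588,535.04
Cedarvale Township taxable value = $1,588,535.04 − $79,400 = $1,509,135.04
Cedarvale Township levy = $1,509,135.04 × 0.0053 = $7,998.415712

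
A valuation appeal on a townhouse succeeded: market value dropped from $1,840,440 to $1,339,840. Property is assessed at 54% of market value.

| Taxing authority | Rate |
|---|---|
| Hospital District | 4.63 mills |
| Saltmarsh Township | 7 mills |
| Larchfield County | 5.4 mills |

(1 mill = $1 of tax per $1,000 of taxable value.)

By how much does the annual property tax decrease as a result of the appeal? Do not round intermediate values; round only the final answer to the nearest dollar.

$4,604

Old assessed value = $1,840,440 × 0.54 = $993,837.6
New assessed value = $1,339,840 × 0.54 = $723,513.6
Combined rate = 0.00463 + 0.007 + 0.0054 = 0.01703
Old tax = $993,837.6 × 0.01703 = $16,925.054328
New tax = $723,513.6 × 0.01703 = $12,321.436608
Reduction = $16,925.054328 − $12,321.436608 = $4,603.61772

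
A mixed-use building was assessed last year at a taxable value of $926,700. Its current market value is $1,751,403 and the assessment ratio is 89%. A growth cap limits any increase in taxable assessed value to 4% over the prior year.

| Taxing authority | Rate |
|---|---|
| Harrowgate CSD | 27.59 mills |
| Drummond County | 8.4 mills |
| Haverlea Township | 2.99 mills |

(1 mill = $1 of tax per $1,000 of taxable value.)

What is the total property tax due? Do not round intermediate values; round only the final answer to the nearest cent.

$37,567.68

Uncapped assessed value = $1,751,403 × 0.89 = $1,558,748.67
Cap limit = $926,700 × 1.04 = $963,768
Taxable assessed value = min($1,558,748.67, $963,768) = $963,768 (cap binds)
Harrowgate CSD: $963,768 × 0.02759 = $26,590.35912
Drummond County: $963,768 × 0.0084 = $8,095.6512
Haverlea Township: $963,768 × 0.00299 = $2,881.66632
Total = $37,567.67664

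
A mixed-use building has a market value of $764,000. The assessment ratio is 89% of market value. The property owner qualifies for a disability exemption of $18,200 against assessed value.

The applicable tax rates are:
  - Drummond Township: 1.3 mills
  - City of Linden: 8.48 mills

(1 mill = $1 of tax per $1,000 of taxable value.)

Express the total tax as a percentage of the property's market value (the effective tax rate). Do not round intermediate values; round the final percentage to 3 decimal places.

Assessed value = $764,000 × 0.89 = $679,960
Taxable value = $679,960 − $18,200 = $661,760
Drummond Township: $661,760 × 0.0013 = $860.288
City of Linden: $661,760 × 0.00848 = $5,611.7248
Total tax = $6,472.0128
Effective rate = $6,472.0128 ÷ $764,000 = 0.847% of market value

0.847%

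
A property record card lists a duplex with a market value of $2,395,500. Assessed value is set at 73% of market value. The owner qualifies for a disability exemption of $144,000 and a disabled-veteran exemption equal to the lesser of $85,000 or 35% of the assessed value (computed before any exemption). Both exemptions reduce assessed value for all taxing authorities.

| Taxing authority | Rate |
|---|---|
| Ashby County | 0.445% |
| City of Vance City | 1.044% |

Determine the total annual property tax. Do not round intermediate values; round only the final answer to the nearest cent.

$22,628.56

Assessed value = $2,395,500 × 0.73 = $1,748,715
Disabled-veteran exemption = min($85,000, 35% × $1,748,715) = min($85,000, $612,050.25) = $85,000 (dollar cap binds)
Taxable value = $1,748,715 − $144,000 − $85,000 = $1,519,715
Ashby County: $1,519,715 × 0.00445 = $6,762.73175
City of Vance City: $1,519,715 × 0.01044 = $15,865.8246
Total = $22,628.55635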